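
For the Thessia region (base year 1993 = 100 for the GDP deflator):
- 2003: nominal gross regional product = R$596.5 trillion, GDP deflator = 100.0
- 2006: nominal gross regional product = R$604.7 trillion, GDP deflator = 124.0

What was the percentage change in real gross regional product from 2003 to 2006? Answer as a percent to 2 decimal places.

Deflate each year: 2003 → 596.5/1.000 = 596.50; 2006 → 604.7/1.240 = 487.66.
So real gross regional product changed by 487.66/596.50 − 1 = -0.1825, i.e. -18.25%.

-18.25%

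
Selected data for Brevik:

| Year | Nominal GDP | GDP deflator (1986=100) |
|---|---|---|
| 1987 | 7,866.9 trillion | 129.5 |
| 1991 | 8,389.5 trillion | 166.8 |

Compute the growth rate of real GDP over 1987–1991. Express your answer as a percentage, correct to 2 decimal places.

-17.20%

Real GDP 1987 = 7866.9 / 1.295 = 6074.83.
Real GDP 1991 = 8389.5 / 1.668 = 5029.68.
Real growth = 5029.68 / 6074.83 − 1 = -0.1720.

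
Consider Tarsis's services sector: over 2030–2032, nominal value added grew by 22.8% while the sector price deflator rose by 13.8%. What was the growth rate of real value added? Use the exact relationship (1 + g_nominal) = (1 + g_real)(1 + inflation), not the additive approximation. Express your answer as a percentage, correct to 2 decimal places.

(1 + g_nom) = (1 + g_real)(1 + π), so g_real = 1.2280 / 1.1380 − 1 = 0.07909.

7.91%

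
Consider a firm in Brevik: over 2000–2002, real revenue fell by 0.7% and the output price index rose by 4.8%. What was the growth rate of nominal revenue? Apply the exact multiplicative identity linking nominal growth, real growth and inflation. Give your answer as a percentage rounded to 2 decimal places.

4.07%

(1 + g_nom) = (1 + g_real)(1 + π) = 0.9930 × 1.0480 = 1.04066.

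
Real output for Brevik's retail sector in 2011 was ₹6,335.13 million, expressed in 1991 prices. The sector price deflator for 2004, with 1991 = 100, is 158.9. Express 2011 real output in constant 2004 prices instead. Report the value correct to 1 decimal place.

Real output in 2004 prices = Real output in 1991 prices × (P_2004/P_1991) = 6335.13 × 1.589 = 10066.52.

₹10,066.5 million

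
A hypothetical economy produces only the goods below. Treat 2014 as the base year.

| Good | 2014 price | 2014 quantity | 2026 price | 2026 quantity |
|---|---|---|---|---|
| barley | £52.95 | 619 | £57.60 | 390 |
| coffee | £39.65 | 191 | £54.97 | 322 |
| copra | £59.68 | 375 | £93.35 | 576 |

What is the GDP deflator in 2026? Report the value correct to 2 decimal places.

Nominal GDP 2026 = 57.60·390 + 54.97·322 + 93.35·576 = 93933.94.
Real GDP 2026 (at 2014 prices) = 52.95·390 + 39.65·322 + 59.68·576 = 67793.48.
Deflator = Nominal/Real × 100 = 93933.94/67793.48 × 100 = 138.559.

138.56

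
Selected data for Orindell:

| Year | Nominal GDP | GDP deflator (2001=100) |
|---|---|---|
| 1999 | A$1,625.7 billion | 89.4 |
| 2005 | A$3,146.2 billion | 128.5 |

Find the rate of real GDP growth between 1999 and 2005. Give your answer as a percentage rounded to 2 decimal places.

34.64%

Real GDP 1999 = 1625.7 / 0.894 = 1818.46.
Real GDP 2005 = 3146.2 / 1.285 = 2448.40.
Real growth = 2448.40 / 1818.46 − 1 = 0.3464.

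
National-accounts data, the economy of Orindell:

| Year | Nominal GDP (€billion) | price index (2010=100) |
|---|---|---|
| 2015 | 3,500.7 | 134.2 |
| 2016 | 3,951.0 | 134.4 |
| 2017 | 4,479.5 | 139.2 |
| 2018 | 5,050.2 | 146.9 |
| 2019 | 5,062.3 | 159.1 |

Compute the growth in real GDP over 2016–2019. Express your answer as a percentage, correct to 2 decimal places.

Real GDP 2016 = 3951.0/1.344 = 2939.73.
Real GDP 2019 = 5062.3/1.591 = 3181.84.
Change = 3181.84/2939.73 − 1 = 0.0824.

8.24%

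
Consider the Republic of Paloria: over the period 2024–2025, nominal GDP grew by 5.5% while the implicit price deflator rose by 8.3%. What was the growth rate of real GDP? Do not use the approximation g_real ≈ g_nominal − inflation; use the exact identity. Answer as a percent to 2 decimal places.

(1 + g_nom) = (1 + g_real)(1 + π), so g_real = 1.0550 / 1.0830 − 1 = -0.02585.

-2.59%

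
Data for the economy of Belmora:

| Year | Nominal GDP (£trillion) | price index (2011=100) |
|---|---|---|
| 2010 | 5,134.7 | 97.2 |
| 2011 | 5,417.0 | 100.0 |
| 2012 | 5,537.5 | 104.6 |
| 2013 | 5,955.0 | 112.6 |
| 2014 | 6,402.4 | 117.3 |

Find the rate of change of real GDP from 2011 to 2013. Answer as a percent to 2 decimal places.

-2.37%

Real GDP 2011 = 5417.0/1.000 = 5417.00.
Real GDP 2013 = 5955.0/1.126 = 5288.63.
Change = 5288.63/5417.00 − 1 = -0.0237.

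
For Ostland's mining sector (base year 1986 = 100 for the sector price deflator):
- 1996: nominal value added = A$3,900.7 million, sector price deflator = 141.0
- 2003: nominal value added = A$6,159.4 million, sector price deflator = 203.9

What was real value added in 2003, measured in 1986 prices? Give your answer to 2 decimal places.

A$3,020.79 million

Real value added = Nominal / (sector price deflator/100) = 6159.4 / 2.039 = 3020.79.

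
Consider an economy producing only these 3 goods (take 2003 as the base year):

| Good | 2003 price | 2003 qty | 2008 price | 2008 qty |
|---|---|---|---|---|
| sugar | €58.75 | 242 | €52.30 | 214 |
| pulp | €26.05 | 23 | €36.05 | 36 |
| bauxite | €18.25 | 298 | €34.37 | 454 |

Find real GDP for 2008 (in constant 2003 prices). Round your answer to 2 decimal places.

€21795.80

Real GDP 2008 = Σ (p_2003 × q_2008) = 58.75·214 + 26.05·36 + 18.25·454 = 21795.80.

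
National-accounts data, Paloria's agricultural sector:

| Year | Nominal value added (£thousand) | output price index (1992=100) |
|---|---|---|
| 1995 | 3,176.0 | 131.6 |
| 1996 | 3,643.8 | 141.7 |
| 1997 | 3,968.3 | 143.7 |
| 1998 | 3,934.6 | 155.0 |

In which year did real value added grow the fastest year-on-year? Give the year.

1997

1996: real = 3643.8/1.417 = 2571.49; growth vs 1995 (2413.37) = 6.55%.
1997: real = 3968.3/1.437 = 2761.52; growth vs 1996 (2571.49) = 7.39%.
1998: real = 3934.6/1.550 = 2538.45; growth vs 1997 (2761.52) = -8.08%.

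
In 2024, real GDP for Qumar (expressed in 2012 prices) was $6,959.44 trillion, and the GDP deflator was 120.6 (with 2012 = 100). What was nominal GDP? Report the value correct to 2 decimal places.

$8,393.08 trillion

Nominal GDP = Real × (GDP deflator/100) = 6959.44 × 1.206 = 8393.08.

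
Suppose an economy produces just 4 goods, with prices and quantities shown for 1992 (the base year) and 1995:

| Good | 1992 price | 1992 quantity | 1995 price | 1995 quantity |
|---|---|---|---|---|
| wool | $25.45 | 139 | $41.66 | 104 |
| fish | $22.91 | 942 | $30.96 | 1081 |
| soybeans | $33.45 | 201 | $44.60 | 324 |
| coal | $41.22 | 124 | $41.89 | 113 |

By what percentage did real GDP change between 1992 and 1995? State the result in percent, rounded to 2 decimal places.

Real GDP 1992 = Nominal GDP 1992 = 25.45·139 + 22.91·942 + 33.45·201 + 41.22·124 = 36953.50.
Real GDP 1995 (at 1992 prices) = 25.45·104 + 22.91·1081 + 33.45·324 + 41.22·113 = 42908.17.
Real growth = 42908.17/36953.50 − 1 = 0.1611.

16.11%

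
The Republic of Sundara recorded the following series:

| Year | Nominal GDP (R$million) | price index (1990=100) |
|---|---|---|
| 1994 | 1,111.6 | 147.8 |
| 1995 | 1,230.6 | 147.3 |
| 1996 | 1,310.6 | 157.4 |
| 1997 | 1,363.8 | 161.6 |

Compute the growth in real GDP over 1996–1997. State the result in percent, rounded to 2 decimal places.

Real GDP 1996 = 1310.6/1.574 = 832.66.
Real GDP 1997 = 1363.8/1.616 = 843.94.
Change = 843.94/832.66 − 1 = 0.0135.

1.35%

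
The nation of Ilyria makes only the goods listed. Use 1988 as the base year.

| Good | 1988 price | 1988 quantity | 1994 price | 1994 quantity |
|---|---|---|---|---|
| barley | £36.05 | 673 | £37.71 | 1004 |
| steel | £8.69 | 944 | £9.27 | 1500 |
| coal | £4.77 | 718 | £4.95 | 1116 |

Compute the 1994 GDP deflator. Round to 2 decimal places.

105.02

Nominal GDP 1994 = 37.71·1004 + 9.27·1500 + 4.95·1116 = 57290.04.
Real GDP 1994 (at 1988 prices) = 36.05·1004 + 8.69·1500 + 4.77·1116 = 54552.52.
Deflator = Nominal/Real × 100 = 57290.04/54552.52 × 100 = 105.018.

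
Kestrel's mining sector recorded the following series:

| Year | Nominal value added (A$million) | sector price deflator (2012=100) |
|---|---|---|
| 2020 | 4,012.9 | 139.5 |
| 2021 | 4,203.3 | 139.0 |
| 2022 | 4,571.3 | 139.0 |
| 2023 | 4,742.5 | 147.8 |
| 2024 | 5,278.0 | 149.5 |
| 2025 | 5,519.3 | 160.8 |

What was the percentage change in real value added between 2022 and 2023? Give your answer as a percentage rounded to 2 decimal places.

-2.43%

Real value added 2022 = 4571.3/1.390 = 3288.71.
Real value added 2023 = 4742.5/1.478 = 3208.73.
Change = 3208.73/3288.71 − 1 = -0.0243.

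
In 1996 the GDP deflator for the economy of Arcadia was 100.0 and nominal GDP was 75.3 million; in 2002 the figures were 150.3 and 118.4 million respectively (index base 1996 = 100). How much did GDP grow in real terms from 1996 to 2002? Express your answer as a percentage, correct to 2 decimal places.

Deflate each year: 1996 → 75.3/1.000 = 75.30; 2002 → 118.4/1.503 = 78.78.
So real GDP changed by 78.78/75.30 − 1 = 0.0462, i.e. 4.62%.

4.62%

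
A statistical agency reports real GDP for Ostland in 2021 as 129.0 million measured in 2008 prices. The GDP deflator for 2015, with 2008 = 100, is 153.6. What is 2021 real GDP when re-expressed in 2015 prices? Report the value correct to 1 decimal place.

Real GDP in 2015 prices = Real GDP in 2008 prices × (P_2015/P_2008) = 129.0 × 1.536 = 198.14.

198.1 million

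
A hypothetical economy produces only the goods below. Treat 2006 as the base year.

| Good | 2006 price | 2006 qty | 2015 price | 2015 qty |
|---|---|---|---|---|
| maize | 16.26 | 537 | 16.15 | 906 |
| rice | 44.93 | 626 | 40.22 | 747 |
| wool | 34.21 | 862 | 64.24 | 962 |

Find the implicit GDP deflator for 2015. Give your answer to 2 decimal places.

131.12

Nominal GDP 2015 = 16.15·906 + 40.22·747 + 64.24·962 = 106475.12.
Real GDP 2015 (at 2006 prices) = 16.26·906 + 44.93·747 + 34.21·962 = 81204.29.
Deflator = Nominal/Real × 100 = 106475.12/81204.29 × 100 = 131.120.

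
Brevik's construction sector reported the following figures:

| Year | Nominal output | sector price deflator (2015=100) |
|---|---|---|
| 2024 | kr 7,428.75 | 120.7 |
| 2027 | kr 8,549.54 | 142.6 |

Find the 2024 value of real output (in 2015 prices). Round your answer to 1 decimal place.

kr 6,154.7

Real output = Nominal / (sector price deflator/100) = 7428.75 / 1.207 = 6154.72.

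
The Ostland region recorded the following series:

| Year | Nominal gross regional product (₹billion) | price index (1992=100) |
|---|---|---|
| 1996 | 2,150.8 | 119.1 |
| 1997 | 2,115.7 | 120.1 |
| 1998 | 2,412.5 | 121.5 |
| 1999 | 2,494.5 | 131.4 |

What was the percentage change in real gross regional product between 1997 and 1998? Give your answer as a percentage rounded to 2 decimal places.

Real gross regional product 1997 = 2115.7/1.201 = 1761.62.
Real gross regional product 1998 = 2412.5/1.215 = 1985.60.
Change = 1985.60/1761.62 − 1 = 0.1271.

12.71%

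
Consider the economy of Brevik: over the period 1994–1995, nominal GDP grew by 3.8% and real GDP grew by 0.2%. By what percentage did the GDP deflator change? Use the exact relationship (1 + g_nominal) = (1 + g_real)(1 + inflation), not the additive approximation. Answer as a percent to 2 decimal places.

(1 + g_nom) = (1 + g_real)(1 + π), so π = 1.0380 / 1.0020 − 1 = 0.03593.

3.59%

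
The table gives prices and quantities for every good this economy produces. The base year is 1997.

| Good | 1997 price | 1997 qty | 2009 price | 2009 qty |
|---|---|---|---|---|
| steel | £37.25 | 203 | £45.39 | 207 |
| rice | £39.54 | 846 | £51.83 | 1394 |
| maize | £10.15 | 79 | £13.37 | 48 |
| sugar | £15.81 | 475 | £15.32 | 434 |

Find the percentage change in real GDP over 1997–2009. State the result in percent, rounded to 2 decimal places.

42.28%

Real GDP 1997 = Nominal GDP 1997 = 37.25·203 + 39.54·846 + 10.15·79 + 15.81·475 = 49324.19.
Real GDP 2009 (at 1997 prices) = 37.25·207 + 39.54·1394 + 10.15·48 + 15.81·434 = 70178.25.
Real growth = 70178.25/49324.19 − 1 = 0.4228.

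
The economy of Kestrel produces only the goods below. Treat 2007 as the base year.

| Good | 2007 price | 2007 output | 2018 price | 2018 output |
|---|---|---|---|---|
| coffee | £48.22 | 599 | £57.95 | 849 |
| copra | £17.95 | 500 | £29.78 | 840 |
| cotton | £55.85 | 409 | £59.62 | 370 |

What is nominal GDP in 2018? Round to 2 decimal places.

Nominal GDP 2018 = Σ (p_2018 × q_2018) = 57.95·849 + 29.78·840 + 59.62·370 = 96274.15.

£96274.15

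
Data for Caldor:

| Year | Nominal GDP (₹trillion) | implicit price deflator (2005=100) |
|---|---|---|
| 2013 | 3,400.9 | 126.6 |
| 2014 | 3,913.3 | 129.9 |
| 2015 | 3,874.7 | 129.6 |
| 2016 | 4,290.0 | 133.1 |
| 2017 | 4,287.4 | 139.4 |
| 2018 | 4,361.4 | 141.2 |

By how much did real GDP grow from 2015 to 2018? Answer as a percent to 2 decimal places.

Real GDP 2015 = 3874.7/1.296 = 2989.74.
Real GDP 2018 = 4361.4/1.412 = 3088.81.
Change = 3088.81/2989.74 − 1 = 0.0331.

3.31%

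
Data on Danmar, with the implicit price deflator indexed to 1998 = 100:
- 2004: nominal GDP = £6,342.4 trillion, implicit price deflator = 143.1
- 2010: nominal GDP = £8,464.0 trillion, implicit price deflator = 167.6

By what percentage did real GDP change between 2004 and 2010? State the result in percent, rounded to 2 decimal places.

Real GDP 2004 = 6342.4 / 1.431 = 4432.15.
Real GDP 2010 = 8464.0 / 1.676 = 5050.12.
Real growth = 5050.12 / 4432.15 − 1 = 0.1394.

13.94%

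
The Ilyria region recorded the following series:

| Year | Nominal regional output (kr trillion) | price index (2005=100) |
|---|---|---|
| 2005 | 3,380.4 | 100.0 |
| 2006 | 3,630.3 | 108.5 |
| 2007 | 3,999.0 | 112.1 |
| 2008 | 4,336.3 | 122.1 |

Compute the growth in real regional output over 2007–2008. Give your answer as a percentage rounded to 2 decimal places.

Real regional output 2007 = 3999.0/1.121 = 3567.35.
Real regional output 2008 = 4336.3/1.221 = 3551.43.
Change = 3551.43/3567.35 − 1 = -0.0045.

-0.45%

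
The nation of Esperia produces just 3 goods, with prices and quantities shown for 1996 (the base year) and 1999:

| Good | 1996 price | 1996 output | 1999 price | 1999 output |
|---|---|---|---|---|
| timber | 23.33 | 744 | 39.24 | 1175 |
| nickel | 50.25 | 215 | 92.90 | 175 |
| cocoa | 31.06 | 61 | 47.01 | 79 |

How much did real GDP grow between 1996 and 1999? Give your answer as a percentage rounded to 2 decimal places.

Real GDP 1996 = Nominal GDP 1996 = 23.33·744 + 50.25·215 + 31.06·61 = 30055.93.
Real GDP 1999 (at 1996 prices) = 23.33·1175 + 50.25·175 + 31.06·79 = 38660.24.
Real growth = 38660.24/30055.93 − 1 = 0.2863.

28.63%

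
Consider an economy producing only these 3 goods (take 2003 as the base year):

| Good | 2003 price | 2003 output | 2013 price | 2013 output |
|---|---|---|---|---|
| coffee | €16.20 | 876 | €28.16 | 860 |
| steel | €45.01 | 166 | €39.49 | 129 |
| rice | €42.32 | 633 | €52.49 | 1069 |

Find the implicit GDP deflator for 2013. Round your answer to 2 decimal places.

131.46

Nominal GDP 2013 = 28.16·860 + 39.49·129 + 52.49·1069 = 85423.62.
Real GDP 2013 (at 2003 prices) = 16.20·860 + 45.01·129 + 42.32·1069 = 64978.37.
Deflator = Nominal/Real × 100 = 85423.62/64978.37 × 100 = 131.465.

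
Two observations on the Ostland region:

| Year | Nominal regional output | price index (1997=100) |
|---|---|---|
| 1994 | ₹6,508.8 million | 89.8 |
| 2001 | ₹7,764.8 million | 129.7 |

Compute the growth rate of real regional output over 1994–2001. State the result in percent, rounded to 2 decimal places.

-17.40%

Deflate each year: 1994 → 6508.8/0.898 = 7248.11; 2001 → 7764.8/1.297 = 5986.74.
So real regional output changed by 5986.74/7248.11 − 1 = -0.1740, i.e. -17.40%.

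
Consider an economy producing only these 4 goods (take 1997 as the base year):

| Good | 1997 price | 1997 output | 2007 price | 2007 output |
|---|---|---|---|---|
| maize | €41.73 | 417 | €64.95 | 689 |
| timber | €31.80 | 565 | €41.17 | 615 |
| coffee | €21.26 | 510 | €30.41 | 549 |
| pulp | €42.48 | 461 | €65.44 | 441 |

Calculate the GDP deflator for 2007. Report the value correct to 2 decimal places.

Nominal GDP 2007 = 64.95·689 + 41.17·615 + 30.41·549 + 65.44·441 = 115624.23.
Real GDP 2007 (at 1997 prices) = 41.73·689 + 31.80·615 + 21.26·549 + 42.48·441 = 78714.39.
Deflator = Nominal/Real × 100 = 115624.23/78714.39 × 100 = 146.891.

146.89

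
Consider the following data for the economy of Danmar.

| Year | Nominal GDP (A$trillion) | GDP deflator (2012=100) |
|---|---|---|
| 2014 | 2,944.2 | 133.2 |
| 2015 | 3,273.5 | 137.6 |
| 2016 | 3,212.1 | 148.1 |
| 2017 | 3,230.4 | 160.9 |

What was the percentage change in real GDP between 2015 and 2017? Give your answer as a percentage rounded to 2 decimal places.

-15.61%

Real GDP 2015 = 3273.5/1.376 = 2379.00.
Real GDP 2017 = 3230.4/1.609 = 2007.71.
Change = 2007.71/2379.00 − 1 = -0.1561.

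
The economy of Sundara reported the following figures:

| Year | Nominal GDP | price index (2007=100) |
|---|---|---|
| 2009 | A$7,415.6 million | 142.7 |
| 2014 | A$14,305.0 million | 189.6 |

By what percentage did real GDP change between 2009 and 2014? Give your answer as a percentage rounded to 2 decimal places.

45.19%

Real GDP 2009 = 7415.6 / 1.427 = 5196.64.
Real GDP 2014 = 14305.0 / 1.896 = 7544.83.
Real growth = 7544.83 / 5196.64 − 1 = 0.4519.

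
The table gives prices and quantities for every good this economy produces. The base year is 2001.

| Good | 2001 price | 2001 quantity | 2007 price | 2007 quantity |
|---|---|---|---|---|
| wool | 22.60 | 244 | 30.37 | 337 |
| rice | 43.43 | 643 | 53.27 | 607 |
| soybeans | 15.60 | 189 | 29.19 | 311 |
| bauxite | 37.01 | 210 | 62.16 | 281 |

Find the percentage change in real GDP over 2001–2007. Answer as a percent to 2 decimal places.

11.48%

Real GDP 2001 = Nominal GDP 2001 = 22.60·244 + 43.43·643 + 15.60·189 + 37.01·210 = 44160.39.
Real GDP 2007 (at 2001 prices) = 22.60·337 + 43.43·607 + 15.60·311 + 37.01·281 = 49229.62.
Real growth = 49229.62/44160.39 − 1 = 0.1148.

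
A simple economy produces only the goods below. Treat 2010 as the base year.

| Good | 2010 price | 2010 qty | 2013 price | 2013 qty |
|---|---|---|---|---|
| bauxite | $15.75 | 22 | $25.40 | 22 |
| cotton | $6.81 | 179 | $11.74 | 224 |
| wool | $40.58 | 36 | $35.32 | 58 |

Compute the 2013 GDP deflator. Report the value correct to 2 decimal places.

Nominal GDP 2013 = 25.40·22 + 11.74·224 + 35.32·58 = 5237.12.
Real GDP 2013 (at 2010 prices) = 15.75·22 + 6.81·224 + 40.58·58 = 4225.58.
Deflator = Nominal/Real × 100 = 5237.12/4225.58 × 100 = 123.938.

123.94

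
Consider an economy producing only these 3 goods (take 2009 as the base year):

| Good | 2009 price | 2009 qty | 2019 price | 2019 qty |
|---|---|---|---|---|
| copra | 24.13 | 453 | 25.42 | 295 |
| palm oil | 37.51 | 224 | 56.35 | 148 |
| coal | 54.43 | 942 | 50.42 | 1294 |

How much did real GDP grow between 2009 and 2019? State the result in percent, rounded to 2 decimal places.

17.70%

Real GDP 2009 = Nominal GDP 2009 = 24.13·453 + 37.51·224 + 54.43·942 = 70606.19.
Real GDP 2019 (at 2009 prices) = 24.13·295 + 37.51·148 + 54.43·1294 = 83102.25.
Real growth = 83102.25/70606.19 − 1 = 0.1770.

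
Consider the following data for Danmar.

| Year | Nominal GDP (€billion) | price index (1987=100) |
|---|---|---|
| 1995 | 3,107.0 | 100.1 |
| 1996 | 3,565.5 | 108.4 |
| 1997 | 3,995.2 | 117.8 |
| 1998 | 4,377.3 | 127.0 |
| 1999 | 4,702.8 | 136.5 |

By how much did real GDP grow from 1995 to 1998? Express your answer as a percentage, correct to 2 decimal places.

11.04%

Real GDP 1995 = 3107.0/1.001 = 3103.90.
Real GDP 1998 = 4377.3/1.270 = 3446.69.
Change = 3446.69/3103.90 − 1 = 0.1104.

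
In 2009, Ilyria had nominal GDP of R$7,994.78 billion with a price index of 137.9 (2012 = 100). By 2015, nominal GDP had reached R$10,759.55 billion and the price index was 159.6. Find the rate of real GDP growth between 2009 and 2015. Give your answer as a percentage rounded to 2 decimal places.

16.28%

Deflate each year: 2009 → 7994.78/1.379 = 5797.52; 2015 → 10759.55/1.596 = 6741.57.
So real GDP changed by 6741.57/5797.52 − 1 = 0.1628, i.e. 16.28%.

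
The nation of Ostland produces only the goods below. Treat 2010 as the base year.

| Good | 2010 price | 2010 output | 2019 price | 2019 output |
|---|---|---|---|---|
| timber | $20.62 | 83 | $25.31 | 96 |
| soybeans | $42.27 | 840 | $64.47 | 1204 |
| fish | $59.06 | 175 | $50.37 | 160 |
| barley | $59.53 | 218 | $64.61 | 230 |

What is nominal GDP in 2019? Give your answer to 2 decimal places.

$102971.14

Nominal GDP 2019 = Σ (p_2019 × q_2019) = 25.31·96 + 64.47·1204 + 50.37·160 + 64.61·230 = 102971.14.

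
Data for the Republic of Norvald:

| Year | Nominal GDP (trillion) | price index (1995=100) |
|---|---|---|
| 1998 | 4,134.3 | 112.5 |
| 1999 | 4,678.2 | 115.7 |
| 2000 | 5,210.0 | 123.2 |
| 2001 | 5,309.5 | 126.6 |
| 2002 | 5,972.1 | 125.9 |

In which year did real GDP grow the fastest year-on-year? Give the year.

2002

1999: real = 4678.2/1.157 = 4043.39; growth vs 1998 (3674.93) = 10.03%.
2000: real = 5210.0/1.232 = 4228.90; growth vs 1999 (4043.39) = 4.59%.
2001: real = 5309.5/1.266 = 4193.92; growth vs 2000 (4228.90) = -0.83%.
2002: real = 5972.1/1.259 = 4743.53; growth vs 2001 (4193.92) = 13.10%.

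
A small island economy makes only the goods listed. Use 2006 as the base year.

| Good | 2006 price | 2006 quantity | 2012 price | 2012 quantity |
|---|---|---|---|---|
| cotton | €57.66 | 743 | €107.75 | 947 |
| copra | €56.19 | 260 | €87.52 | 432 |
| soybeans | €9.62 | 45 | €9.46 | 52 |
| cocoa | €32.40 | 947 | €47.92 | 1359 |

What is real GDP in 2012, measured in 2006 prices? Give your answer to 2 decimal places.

Real GDP 2012 = Σ (p_2006 × q_2012) = 57.66·947 + 56.19·432 + 9.62·52 + 32.40·1359 = 123409.94.

€123409.94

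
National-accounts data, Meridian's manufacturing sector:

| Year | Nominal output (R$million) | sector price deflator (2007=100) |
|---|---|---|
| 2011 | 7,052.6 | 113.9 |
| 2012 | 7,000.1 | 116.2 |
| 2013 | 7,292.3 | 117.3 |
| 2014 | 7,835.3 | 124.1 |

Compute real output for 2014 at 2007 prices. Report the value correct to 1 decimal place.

R$6,313.7 million

Real output 2014 = 7835.3 / 1.241 = 6313.70.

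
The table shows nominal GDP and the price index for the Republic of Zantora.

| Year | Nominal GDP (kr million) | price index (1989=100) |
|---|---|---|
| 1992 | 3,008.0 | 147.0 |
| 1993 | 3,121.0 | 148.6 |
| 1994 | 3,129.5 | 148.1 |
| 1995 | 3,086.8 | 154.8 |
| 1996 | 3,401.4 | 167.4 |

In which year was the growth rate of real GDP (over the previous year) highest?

1993: real = 3121.0/1.486 = 2100.27; growth vs 1992 (2046.26) = 2.64%.
1994: real = 3129.5/1.481 = 2113.10; growth vs 1993 (2100.27) = 0.61%.
1995: real = 3086.8/1.548 = 1994.06; growth vs 1994 (2113.10) = -5.63%.
1996: real = 3401.4/1.674 = 2031.90; growth vs 1995 (1994.06) = 1.90%.

1993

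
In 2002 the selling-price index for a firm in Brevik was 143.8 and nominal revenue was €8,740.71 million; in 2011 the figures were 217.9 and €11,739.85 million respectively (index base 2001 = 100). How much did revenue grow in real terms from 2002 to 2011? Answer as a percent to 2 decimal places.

-11.36%

Deflate each year: 2002 → 8740.71/1.438 = 6078.38; 2011 → 11739.85/2.179 = 5387.72.
So real revenue changed by 5387.72/6078.38 − 1 = -0.1136, i.e. -11.36%.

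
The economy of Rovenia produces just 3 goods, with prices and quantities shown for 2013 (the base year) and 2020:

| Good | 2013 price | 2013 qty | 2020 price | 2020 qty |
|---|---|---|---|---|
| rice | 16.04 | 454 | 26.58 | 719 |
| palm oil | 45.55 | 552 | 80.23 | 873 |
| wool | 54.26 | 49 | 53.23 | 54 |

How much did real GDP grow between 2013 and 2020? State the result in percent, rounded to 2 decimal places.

Real GDP 2013 = Nominal GDP 2013 = 16.04·454 + 45.55·552 + 54.26·49 = 35084.50.
Real GDP 2020 (at 2013 prices) = 16.04·719 + 45.55·873 + 54.26·54 = 54227.95.
Real growth = 54227.95/35084.50 − 1 = 0.5456.

54.56%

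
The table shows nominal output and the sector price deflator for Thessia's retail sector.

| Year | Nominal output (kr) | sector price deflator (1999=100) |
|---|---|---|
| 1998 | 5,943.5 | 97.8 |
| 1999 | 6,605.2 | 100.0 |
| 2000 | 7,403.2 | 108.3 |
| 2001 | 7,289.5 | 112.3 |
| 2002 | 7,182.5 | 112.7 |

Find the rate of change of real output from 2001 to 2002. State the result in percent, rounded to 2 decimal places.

-1.82%

Real output 2001 = 7289.5/1.123 = 6491.10.
Real output 2002 = 7182.5/1.127 = 6373.11.
Change = 6373.11/6491.10 − 1 = -0.0182.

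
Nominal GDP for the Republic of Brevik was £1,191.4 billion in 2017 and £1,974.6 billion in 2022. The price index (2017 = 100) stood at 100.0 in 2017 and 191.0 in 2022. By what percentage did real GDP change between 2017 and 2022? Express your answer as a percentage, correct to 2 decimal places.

-13.23%

Real GDP 2017 = 1191.4 / 1.000 = 1191.40.
Real GDP 2022 = 1974.6 / 1.910 = 1033.82.
Real growth = 1033.82 / 1191.40 − 1 = -0.1323.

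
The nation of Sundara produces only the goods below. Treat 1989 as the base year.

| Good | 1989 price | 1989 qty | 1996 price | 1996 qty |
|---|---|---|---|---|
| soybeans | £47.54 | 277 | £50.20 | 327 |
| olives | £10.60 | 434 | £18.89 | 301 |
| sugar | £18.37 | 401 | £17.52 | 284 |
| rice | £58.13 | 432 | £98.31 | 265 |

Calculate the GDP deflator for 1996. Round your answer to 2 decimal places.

134.99

Nominal GDP 1996 = 50.20·327 + 18.89·301 + 17.52·284 + 98.31·265 = 53129.12.
Real GDP 1996 (at 1989 prices) = 47.54·327 + 10.60·301 + 18.37·284 + 58.13·265 = 39357.71.
Deflator = Nominal/Real × 100 = 53129.12/39357.71 × 100 = 134.990.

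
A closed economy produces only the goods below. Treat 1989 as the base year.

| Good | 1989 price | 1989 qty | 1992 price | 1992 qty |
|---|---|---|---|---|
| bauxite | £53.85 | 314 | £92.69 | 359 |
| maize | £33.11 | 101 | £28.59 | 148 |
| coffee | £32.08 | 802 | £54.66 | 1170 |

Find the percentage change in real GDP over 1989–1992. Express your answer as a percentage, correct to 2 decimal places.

34.33%

Real GDP 1989 = Nominal GDP 1989 = 53.85·314 + 33.11·101 + 32.08·802 = 45981.17.
Real GDP 1992 (at 1989 prices) = 53.85·359 + 33.11·148 + 32.08·1170 = 61766.03.
Real growth = 61766.03/45981.17 − 1 = 0.3433.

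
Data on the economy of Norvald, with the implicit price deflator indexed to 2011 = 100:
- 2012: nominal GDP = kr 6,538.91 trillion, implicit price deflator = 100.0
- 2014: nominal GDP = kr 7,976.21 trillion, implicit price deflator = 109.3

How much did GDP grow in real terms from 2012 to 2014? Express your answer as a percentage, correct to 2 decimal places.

11.60%

Real GDP 2012 = 6538.91 / 1.000 = 6538.91.
Real GDP 2014 = 7976.21 / 1.093 = 7297.54.
Real growth = 7297.54 / 6538.91 − 1 = 0.1160.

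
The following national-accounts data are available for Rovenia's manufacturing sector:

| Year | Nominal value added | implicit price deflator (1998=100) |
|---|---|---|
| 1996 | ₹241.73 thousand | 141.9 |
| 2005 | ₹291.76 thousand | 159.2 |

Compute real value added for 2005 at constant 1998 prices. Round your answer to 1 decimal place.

₹183.3 thousand

Real value added = Nominal / (implicit price deflator/100) = 291.76 / 1.592 = 183.27.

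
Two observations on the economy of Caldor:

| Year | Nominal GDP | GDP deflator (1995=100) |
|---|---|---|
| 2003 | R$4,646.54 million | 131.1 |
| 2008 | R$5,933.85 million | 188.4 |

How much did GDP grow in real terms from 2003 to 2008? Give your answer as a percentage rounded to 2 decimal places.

Deflate each year: 2003 → 4646.54/1.311 = 3544.27; 2008 → 5933.85/1.884 = 3149.60.
So real GDP changed by 3149.60/3544.27 − 1 = -0.1114, i.e. -11.14%.

-11.14%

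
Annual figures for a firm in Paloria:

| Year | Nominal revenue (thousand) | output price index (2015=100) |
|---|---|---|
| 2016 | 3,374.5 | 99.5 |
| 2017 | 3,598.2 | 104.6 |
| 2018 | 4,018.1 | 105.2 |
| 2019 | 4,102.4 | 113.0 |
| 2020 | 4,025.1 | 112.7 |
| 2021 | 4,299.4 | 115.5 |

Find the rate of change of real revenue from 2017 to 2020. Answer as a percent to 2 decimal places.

3.82%

Real revenue 2017 = 3598.2/1.046 = 3439.96.
Real revenue 2020 = 4025.1/1.127 = 3571.52.
Change = 3571.52/3439.96 − 1 = 0.0382.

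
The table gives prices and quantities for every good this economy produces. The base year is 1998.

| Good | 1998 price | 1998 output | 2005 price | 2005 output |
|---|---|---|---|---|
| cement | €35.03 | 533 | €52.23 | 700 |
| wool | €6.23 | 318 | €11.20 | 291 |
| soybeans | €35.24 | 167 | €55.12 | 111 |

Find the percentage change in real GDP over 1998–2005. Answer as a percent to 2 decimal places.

13.97%

Real GDP 1998 = Nominal GDP 1998 = 35.03·533 + 6.23·318 + 35.24·167 = 26537.21.
Real GDP 2005 (at 1998 prices) = 35.03·700 + 6.23·291 + 35.24·111 = 30245.57.
Real growth = 30245.57/26537.21 − 1 = 0.1397.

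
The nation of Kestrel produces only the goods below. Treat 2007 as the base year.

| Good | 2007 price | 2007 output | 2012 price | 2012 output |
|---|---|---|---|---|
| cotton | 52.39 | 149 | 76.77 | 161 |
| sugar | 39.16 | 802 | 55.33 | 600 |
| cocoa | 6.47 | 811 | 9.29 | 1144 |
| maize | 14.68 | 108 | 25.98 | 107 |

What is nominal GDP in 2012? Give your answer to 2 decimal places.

Nominal GDP 2012 = Σ (p_2012 × q_2012) = 76.77·161 + 55.33·600 + 9.29·1144 + 25.98·107 = 58965.59.

58965.59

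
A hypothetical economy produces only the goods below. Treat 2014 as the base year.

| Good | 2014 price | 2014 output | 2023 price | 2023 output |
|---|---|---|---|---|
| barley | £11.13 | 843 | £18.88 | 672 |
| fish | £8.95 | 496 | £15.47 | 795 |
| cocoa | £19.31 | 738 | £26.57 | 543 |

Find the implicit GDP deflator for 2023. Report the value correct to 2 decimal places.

Nominal GDP 2023 = 18.88·672 + 15.47·795 + 26.57·543 = 39413.52.
Real GDP 2023 (at 2014 prices) = 11.13·672 + 8.95·795 + 19.31·543 = 25079.94.
Deflator = Nominal/Real × 100 = 39413.52/25079.94 × 100 = 157.152.

157.15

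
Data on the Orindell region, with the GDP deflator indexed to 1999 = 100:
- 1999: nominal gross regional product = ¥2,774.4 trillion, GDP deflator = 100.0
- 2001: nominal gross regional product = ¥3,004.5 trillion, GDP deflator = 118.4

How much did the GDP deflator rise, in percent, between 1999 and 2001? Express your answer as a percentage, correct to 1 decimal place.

18.4%

Price-level change = 118.4 / 100.0 − 1 = 0.1840.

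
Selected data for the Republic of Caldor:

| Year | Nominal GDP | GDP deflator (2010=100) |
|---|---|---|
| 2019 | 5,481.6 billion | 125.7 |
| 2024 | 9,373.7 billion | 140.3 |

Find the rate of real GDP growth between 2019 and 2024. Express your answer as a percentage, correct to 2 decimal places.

Deflate each year: 2019 → 5481.6/1.257 = 4360.86; 2024 → 9373.7/1.403 = 6681.18.
So real GDP changed by 6681.18/4360.86 − 1 = 0.5321, i.e. 53.21%.

53.21%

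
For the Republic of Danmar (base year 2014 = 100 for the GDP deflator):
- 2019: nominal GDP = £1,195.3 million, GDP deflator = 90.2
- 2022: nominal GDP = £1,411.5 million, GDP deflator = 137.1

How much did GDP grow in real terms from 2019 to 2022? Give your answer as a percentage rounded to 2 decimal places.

-22.31%

Deflate each year: 2019 → 1195.3/0.902 = 1325.17; 2022 → 1411.5/1.371 = 1029.54.
So real GDP changed by 1029.54/1325.17 − 1 = -0.2231, i.e. -22.31%.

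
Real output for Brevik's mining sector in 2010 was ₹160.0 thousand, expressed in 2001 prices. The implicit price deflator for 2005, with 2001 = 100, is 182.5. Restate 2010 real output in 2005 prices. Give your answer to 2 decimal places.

Real output in 2005 prices = Real output in 2001 prices × (P_2005/P_2001) = 160.0 × 1.825 = 292.00.

₹292.00 thousand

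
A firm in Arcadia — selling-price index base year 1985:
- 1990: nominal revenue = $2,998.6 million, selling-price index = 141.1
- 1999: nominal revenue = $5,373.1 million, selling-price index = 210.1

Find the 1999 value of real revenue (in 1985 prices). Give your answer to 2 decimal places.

$2,557.40 million

Real revenue = Nominal / (selling-price index/100) = 5373.1 / 2.101 = 2557.40.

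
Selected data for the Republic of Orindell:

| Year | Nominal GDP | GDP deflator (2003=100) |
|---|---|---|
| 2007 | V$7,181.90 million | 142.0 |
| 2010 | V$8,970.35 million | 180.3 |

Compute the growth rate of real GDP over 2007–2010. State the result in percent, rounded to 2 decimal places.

Real GDP 2007 = 7181.90 / 1.420 = 5057.68.
Real GDP 2010 = 8970.35 / 1.803 = 4975.24.
Real growth = 4975.24 / 5057.68 − 1 = -0.0163.

-1.63%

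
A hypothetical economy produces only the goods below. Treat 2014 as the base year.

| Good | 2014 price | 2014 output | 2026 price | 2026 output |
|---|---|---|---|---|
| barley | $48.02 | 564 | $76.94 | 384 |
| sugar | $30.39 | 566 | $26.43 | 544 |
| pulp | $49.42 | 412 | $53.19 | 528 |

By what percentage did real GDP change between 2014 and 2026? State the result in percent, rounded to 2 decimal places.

Real GDP 2014 = Nominal GDP 2014 = 48.02·564 + 30.39·566 + 49.42·412 = 64645.06.
Real GDP 2026 (at 2014 prices) = 48.02·384 + 30.39·544 + 49.42·528 = 61065.60.
Real growth = 61065.60/64645.06 − 1 = -0.0554.

-5.54%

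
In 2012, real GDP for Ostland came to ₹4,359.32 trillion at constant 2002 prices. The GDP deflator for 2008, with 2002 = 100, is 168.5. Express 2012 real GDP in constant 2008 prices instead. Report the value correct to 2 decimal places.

₹7,345.45 trillion

Real GDP in 2008 prices = Real GDP in 2002 prices × (P_2008/P_2002) = 4359.32 × 1.685 = 7345.45.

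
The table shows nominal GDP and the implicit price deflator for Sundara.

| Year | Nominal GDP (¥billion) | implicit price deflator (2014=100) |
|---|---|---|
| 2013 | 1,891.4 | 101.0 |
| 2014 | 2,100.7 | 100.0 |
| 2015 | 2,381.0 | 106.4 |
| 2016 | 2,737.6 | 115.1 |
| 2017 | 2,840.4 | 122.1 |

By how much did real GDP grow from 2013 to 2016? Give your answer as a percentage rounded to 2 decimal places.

27.01%

Real GDP 2013 = 1891.4/1.010 = 1872.67.
Real GDP 2016 = 2737.6/1.151 = 2378.45.
Change = 2378.45/1872.67 − 1 = 0.2701.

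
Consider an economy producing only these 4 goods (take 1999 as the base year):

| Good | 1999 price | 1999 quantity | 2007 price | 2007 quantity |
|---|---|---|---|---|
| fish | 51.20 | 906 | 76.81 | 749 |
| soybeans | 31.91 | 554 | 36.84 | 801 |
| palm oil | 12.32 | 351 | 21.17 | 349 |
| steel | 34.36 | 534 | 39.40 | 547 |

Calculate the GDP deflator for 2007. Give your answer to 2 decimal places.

133.30

Nominal GDP 2007 = 76.81·749 + 36.84·801 + 21.17·349 + 39.40·547 = 115979.66.
Real GDP 2007 (at 1999 prices) = 51.20·749 + 31.91·801 + 12.32·349 + 34.36·547 = 87003.31.
Deflator = Nominal/Real × 100 = 115979.66/87003.31 × 100 = 133.305.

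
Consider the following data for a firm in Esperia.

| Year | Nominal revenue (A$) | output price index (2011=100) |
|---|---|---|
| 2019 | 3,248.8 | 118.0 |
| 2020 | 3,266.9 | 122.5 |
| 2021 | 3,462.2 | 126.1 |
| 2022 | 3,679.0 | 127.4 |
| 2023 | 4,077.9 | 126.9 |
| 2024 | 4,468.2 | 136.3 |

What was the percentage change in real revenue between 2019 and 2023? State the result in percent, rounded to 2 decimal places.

16.72%

Real revenue 2019 = 3248.8/1.180 = 2753.22.
Real revenue 2023 = 4077.9/1.269 = 3213.48.
Change = 3213.48/2753.22 − 1 = 0.1672.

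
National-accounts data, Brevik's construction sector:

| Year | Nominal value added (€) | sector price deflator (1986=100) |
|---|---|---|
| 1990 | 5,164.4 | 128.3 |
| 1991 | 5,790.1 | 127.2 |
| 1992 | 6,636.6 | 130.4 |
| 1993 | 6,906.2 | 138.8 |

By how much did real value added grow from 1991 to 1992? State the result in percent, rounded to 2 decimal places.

11.81%

Real value added 1991 = 5790.1/1.272 = 4551.97.
Real value added 1992 = 6636.6/1.304 = 5089.42.
Change = 5089.42/4551.97 − 1 = 0.1181.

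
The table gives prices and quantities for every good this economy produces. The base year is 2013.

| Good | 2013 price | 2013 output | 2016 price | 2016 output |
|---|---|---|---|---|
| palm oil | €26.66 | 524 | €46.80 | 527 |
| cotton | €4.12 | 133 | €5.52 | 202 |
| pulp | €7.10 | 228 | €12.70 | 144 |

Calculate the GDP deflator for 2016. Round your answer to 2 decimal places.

173.58

Nominal GDP 2016 = 46.80·527 + 5.52·202 + 12.70·144 = 27607.44.
Real GDP 2016 (at 2013 prices) = 26.66·527 + 4.12·202 + 7.10·144 = 15904.46.
Deflator = Nominal/Real × 100 = 27607.44/15904.46 × 100 = 173.583.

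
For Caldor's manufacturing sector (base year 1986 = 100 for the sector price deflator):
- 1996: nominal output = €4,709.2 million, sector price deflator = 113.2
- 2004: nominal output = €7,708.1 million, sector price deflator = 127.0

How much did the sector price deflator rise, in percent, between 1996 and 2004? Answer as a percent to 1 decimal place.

12.2%

Price-level change = 127.0 / 113.2 − 1 = 0.1219.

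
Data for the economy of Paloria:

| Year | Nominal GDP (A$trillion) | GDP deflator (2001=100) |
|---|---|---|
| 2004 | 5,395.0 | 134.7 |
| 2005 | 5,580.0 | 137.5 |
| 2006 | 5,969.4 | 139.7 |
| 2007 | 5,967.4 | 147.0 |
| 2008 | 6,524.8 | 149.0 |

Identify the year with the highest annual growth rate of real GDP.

2008

2005: real = 5580.0/1.375 = 4058.18; growth vs 2004 (4005.20) = 1.32%.
2006: real = 5969.4/1.397 = 4273.01; growth vs 2005 (4058.18) = 5.29%.
2007: real = 5967.4/1.470 = 4059.46; growth vs 2006 (4273.01) = -5.00%.
2008: real = 6524.8/1.490 = 4379.06; growth vs 2007 (4059.46) = 7.87%.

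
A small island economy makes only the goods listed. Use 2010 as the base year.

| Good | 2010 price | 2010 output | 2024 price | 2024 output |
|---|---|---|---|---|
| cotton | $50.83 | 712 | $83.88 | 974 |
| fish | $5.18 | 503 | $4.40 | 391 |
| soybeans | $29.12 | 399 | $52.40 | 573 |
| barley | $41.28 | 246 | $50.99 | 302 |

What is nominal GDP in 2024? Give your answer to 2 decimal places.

Nominal GDP 2024 = Σ (p_2024 × q_2024) = 83.88·974 + 4.40·391 + 52.40·573 + 50.99·302 = 128843.70.

$128843.70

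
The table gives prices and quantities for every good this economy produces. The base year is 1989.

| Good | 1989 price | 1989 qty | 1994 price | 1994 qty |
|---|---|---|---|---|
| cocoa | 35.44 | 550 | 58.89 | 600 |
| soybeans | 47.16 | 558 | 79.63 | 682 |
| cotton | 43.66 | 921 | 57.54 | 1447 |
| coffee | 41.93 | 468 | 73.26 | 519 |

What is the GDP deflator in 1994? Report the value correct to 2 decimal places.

152.44

Nominal GDP 1994 = 58.89·600 + 79.63·682 + 57.54·1447 + 73.26·519 = 210923.98.
Real GDP 1994 (at 1989 prices) = 35.44·600 + 47.16·682 + 43.66·1447 + 41.93·519 = 138364.81.
Deflator = Nominal/Real × 100 = 210923.98/138364.81 × 100 = 152.440.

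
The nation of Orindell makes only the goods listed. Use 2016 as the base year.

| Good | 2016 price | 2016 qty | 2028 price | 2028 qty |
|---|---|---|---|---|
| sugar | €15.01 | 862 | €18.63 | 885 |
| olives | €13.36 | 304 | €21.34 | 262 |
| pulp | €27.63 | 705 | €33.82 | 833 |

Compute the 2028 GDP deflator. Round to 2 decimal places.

126.26

Nominal GDP 2028 = 18.63·885 + 21.34·262 + 33.82·833 = 50250.69.
Real GDP 2028 (at 2016 prices) = 15.01·885 + 13.36·262 + 27.63·833 = 39799.96.
Deflator = Nominal/Real × 100 = 50250.69/39799.96 × 100 = 126.258.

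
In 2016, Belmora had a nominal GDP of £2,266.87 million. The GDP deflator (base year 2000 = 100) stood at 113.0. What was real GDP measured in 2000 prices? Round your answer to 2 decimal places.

£2,006.08 million

Real GDP = Nominal / (GDP deflator/100) = 2266.87 / 1.130 = 2006.08.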